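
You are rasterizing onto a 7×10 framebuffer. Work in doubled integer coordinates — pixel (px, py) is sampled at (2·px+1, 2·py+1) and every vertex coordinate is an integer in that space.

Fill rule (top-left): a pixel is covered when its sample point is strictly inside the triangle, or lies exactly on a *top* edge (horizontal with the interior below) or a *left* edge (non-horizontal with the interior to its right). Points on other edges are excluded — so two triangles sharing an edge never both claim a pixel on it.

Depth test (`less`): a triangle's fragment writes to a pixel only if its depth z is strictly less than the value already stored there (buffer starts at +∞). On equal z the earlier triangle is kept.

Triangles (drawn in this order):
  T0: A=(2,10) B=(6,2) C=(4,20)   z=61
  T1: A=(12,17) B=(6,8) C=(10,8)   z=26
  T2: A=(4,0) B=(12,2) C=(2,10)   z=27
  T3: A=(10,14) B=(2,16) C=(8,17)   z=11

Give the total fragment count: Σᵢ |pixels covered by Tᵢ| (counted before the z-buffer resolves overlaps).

T0:
  2·area = 56
  edge (2, 10)→(6, 2): d=(4,-8) top-left  bias=+0
  edge (6, 2)→(4, 20): d=(-2,18) right/bottom  bias=-1
  edge (4, 20)→(2, 10): d=(-2,-10) top-left  bias=+0
    (0,2)@(1, 5): e=[-28,84,0] → ·  [on edge]
    (2,2)@(5, 5): e=[4,12,40] → █
    (3,2)@(7, 5): e=[20,-24,60] → ·
    (2,3)@(5, 7): e=[12,8,36] → █
    (3,3)@(7, 7): e=[28,-28,56] → ·
    (1,4)@(3, 9): e=[4,40,12] → █
    (3,4)@(7, 9): e=[36,-32,52] → ·
    (1,5)@(3, 11): e=[12,36,8] → █
    (2,5)@(5, 11): e=[28,0,28] → ·  [on edge]
    (1,6)@(3, 13): e=[20,32,4] → █
    (2,6)@(5, 13): e=[36,-4,24] → ·
    (1,7)@(3, 15): e=[28,28,0] → █  [on edge]
  covered (7 px):
    · · · · · · ·
    · · · · · · ·
    · · █ · · · ·
    · · █ · · · ·
    · █ █ · · · ·
    · █ · · · · ·
    · █ · · · · ·
    · █ · · · · ·
    · · · · · · ·
    · · · · · · ·
T1:
  2·area = 36
  edge (12, 17)→(6, 8): d=(-6,-9) top-left  bias=+0
  edge (6, 8)→(10, 8): d=(4,0) top-left  bias=+0
  edge (10, 8)→(12, 17): d=(2,9) right/bottom  bias=-1
    (3,4)@(7, 9): e=[3,4,29] → █
    (4,4)@(9, 9): e=[21,4,11] → █
    (5,4)@(11, 9): e=[39,4,-7] → ·
    (3,5)@(7, 11): e=[-9,12,33] → ·
    (4,5)@(9, 11): e=[9,12,15] → █
    (5,5)@(11, 11): e=[27,12,-3] → ·
    (4,6)@(9, 13): e=[-3,20,19] → ·
    (5,6)@(11, 13): e=[15,20,1] → █
    (6,6)@(13, 13): e=[33,20,-17] → ·
    (5,7)@(11, 15): e=[3,28,5] → █
    (6,7)@(13, 15): e=[21,28,-13] → ·
    (5,8)@(11, 17): e=[-9,36,9] → ·
  covered (5 px):
    · · · · · · ·
    · · · · · · ·
    · · · · · · ·
    · · · · · · ·
    · · · █ █ · ·
    · · · · █ · ·
    · · · · · █ ·
    · · · · · █ ·
    · · · · · · ·
    · · · · · · ·
T2:
  2·area = 84
  edge (4, 0)→(12, 2): d=(8,2) right/bottom  bias=-1
  edge (12, 2)→(2, 10): d=(-10,8) right/bottom  bias=-1
  edge (2, 10)→(4, 0): d=(2,-10) top-left  bias=+0
    (2,0)@(5, 1): e=[6,66,12] → █
    (3,0)@(7, 1): e=[2,50,32] → █
    (4,0)@(9, 1): e=[-2,34,52] → ·
    (2,1)@(5, 3): e=[22,46,16] → █
    (4,1)@(9, 3): e=[14,14,56] → █
    (5,1)@(11, 3): e=[10,-2,76] → ·
    (1,2)@(3, 5): e=[42,42,0] → █  [on edge]
    (4,2)@(9, 5): e=[30,-6,60] → ·
    (1,3)@(3, 7): e=[58,22,4] → █
    (3,3)@(7, 7): e=[50,-10,44] → ·
    (1,4)@(3, 9): e=[74,2,8] → █
    (2,4)@(5, 9): e=[70,-14,28] → ·
    (0,7)@(1, 15): e=[126,-42,0] → ·  [on edge]
  covered (11 px):
    · · █ █ · · ·
    · · █ █ █ · ·
    · █ █ █ · · ·
    · █ █ · · · ·
    · █ · · · · ·
    · · · · · · ·
    · · · · · · ·
    · · · · · · ·
    · · · · · · ·
    · · · · · · ·
T3:
  2·area = 20  (B↔C swapped to make it positive)
  edge (10, 14)→(8, 17): d=(-2,3) right/bottom  bias=-1
  edge (8, 17)→(2, 16): d=(-6,-1) top-left  bias=+0
  edge (2, 16)→(10, 14): d=(8,-2) top-left  bias=+0
    (3,7)@(7, 15): e=[7,11,2] → █
    (4,7)@(9, 15): e=[1,13,6] → █
    (5,7)@(11, 15): e=[-5,15,10] → ·
    (3,8)@(7, 17): e=[3,-1,18] → ·
    (4,8)@(9, 17): e=[-3,1,22] → ·
  covered (2 px):
    · · · · · · ·
    · · · · · · ·
    · · · · · · ·
    · · · · · · ·
    · · · · · · ·
    · · · · · · ·
    · · · · · · ·
    · · · █ █ · ·
    · · · · · · ·
    · · · · · · ·

Result: 25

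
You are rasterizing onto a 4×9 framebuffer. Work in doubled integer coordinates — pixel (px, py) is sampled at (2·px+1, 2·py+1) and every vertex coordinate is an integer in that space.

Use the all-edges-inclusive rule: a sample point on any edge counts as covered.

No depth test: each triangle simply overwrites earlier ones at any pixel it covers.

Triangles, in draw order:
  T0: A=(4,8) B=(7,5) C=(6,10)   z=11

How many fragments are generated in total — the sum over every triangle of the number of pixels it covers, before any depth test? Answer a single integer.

T0:
  2·area = 12
  edge (4, 8)→(7, 5): d=(3,-3) inclusive
  edge (7, 5)→(6, 10): d=(-1,5) inclusive
  edge (6, 10)→(4, 8): d=(-2,-2) inclusive
    (0,2)@(1, 5): e=[-18,30,0] → .  [on edge]
    (3,2)@(7, 5): e=[0,0,12] → X  [on edge]
    (1,3)@(3, 7): e=[-6,18,0] → .  [on edge]
    (2,3)@(5, 7): e=[0,8,4] → X  [on edge]
    (3,3)@(7, 7): e=[6,-2,8] → .
    (1,4)@(3, 9): e=[0,16,-4] → .  [on edge]
    (2,4)@(5, 9): e=[6,6,0] → X  [on edge]
    (3,4)@(7, 9): e=[12,-4,4] → .
    (0,5)@(1, 11): e=[0,24,-12] → .  [on edge]
    (2,5)@(5, 11): e=[12,4,-4] → .
    (3,5)@(7, 11): e=[18,-6,0] → .  [on edge]
    (2,7)@(5, 15): e=[24,0,-12] → .  [on edge]
  covered (3 px):
    . . . .
    . . . .
    . . . X
    . . X .
    . . X .
    . . . .
    . . . .
    . . . .
    . . . .

Answer: 3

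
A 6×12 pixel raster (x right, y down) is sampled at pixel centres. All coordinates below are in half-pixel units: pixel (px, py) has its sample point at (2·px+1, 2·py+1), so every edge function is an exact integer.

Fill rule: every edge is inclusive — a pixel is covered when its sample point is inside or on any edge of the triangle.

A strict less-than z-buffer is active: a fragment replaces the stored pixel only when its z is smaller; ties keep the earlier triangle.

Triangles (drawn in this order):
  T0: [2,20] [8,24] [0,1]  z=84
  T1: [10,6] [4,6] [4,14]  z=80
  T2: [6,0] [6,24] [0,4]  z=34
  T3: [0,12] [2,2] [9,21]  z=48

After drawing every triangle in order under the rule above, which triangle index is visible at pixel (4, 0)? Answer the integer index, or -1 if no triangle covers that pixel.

T0:
  2·area = 106  (B↔C swapped to make it positive)
  edge (2, 20)→(0, 1): d=(-2,-19) inclusive
  edge (0, 1)→(8, 24): d=(8,23) inclusive
  edge (8, 24)→(2, 20): d=(-6,-4) inclusive
    (0,2)@(1, 5): e=[11,9,86] → X
    (1,2)@(3, 5): e=[49,-37,94] → .
    (0,3)@(1, 7): e=[7,25,74] → X
    (1,3)@(3, 7): e=[45,-21,82] → .
    (0,4)@(1, 9): e=[3,41,62] → X
    (1,4)@(3, 9): e=[41,-5,70] → .
    (0,5)@(1, 11): e=[-1,57,50] → .
    (1,5)@(3, 11): e=[37,11,58] → X
    (2,5)@(5, 11): e=[75,-35,66] → .
    (1,6)@(3, 13): e=[33,27,46] → X
    (2,6)@(5, 13): e=[71,-19,54] → .
    (1,7)@(3, 15): e=[29,43,34] → X
  covered (12 px):
    . . . . . .
    . . . . . .
    X . . . . .
    X . . . . .
    X . . . . .
    . X . . . .
    . X . . . .
    . X . . . .
    . X X . . .
    . X X . . .
    . . X . . .
    . . . X . .
T1:
  2·area = 48  (B↔C swapped to make it positive)
  edge (10, 6)→(4, 14): d=(-6,8) inclusive
  edge (4, 14)→(4, 6): d=(0,-8) inclusive
  edge (4, 6)→(10, 6): d=(6,0) inclusive
    (2,3)@(5, 7): e=[34,8,6] → X
    (3,3)@(7, 7): e=[18,24,6] → X
    (4,3)@(9, 7): e=[2,40,6] → X
    (5,3)@(11, 7): e=[-14,56,6] → .
    (2,4)@(5, 9): e=[22,8,18] → X
    (4,4)@(9, 9): e=[-10,40,18] → .
    (2,5)@(5, 11): e=[10,8,30] → X
    (3,5)@(7, 11): e=[-6,24,30] → .
    (2,6)@(5, 13): e=[-2,8,42] → .
  covered (6 px):
    . . . . . .
    . . . . . .
    . . . . . .
    . . X X X .
    . . X X . .
    . . X . . .
    . . . . . .
    . . . . . .
    . . . . . .
    . . . . . .
    . . . . . .
    . . . . . .
T2:
  2·area = 144
  edge (6, 0)→(6, 24): d=(0,24) inclusive
  edge (6, 24)→(0, 4): d=(-6,-20) inclusive
  edge (0, 4)→(6, 0): d=(6,-4) inclusive
    (2,0)@(5, 1): e=[24,118,2] → X
    (3,0)@(7, 1): e=[-24,158,10] → .
    (1,1)@(3, 3): e=[72,66,6] → X
    (3,1)@(7, 3): e=[-24,146,22] → .
    (0,2)@(1, 5): e=[120,14,10] → X
    (3,2)@(7, 5): e=[-24,134,34] → .
    (0,3)@(1, 7): e=[120,2,22] → X
    (3,3)@(7, 7): e=[-24,122,46] → .
    (0,4)@(1, 9): e=[120,-10,34] → .
    (1,4)@(3, 9): e=[72,30,42] → X
    (3,4)@(7, 9): e=[-24,110,58] → .
    (1,5)@(3, 11): e=[72,18,54] → X
  covered (18 px):
    . . X . . .
    . X X . . .
    X X X . . .
    X X X . . .
    . X X . . .
    . X X . . .
    . X X . . .
    . . X . . .
    . . X . . .
    . . X . . .
    . . . . . .
    . . . . . .
T3:
  2·area = 108
  edge (0, 12)→(2, 2): d=(2,-10) inclusive
  edge (2, 2)→(9, 21): d=(7,19) inclusive
  edge (9, 21)→(0, 12): d=(-9,-9) inclusive
    (1,2)@(3, 5): e=[16,2,90] → X
    (2,2)@(5, 5): e=[36,-36,108] → .
    (0,3)@(1, 7): e=[0,54,54] → X  [on edge]
    (2,3)@(5, 7): e=[40,-22,90] → .
    (0,4)@(1, 9): e=[4,68,36] → X
    (2,4)@(5, 9): e=[44,-8,72] → .
    (0,5)@(1, 11): e=[8,82,18] → X
    (2,5)@(5, 11): e=[48,6,54] → X
    (3,5)@(7, 11): e=[68,-32,72] → .
    (0,6)@(1, 13): e=[12,96,0] → X  [on edge]
    (3,6)@(7, 13): e=[72,-18,54] → .
    (0,7)@(1, 15): e=[16,110,-18] → .
    (1,7)@(3, 15): e=[36,72,0] → X  [on edge]
    (2,8)@(5, 17): e=[60,48,0] → X  [on edge]
    (3,9)@(7, 19): e=[84,24,0] → X  [on edge]
    (4,10)@(9, 21): e=[108,0,0] → X  [on edge]
    (5,11)@(11, 23): e=[132,-24,0] → .  [on edge]
  covered (17 px):
    . . . . . .
    . . . . . .
    . X . . . .
    X X . . . .
    X X . . . .
    X X X . . .
    X X X . . .
    . X X . . .
    . . X X . .
    . . . X . .
    . . . . X .
    . . . . . .

Z-buffer (winner per pixel, '.' = empty):
  . . 2 . . .
  . 2 2 . . .
  2 2 2 . . .
  2 2 2 1 1 .
  3 2 2 1 . .
  3 2 2 . . .
  3 2 2 . . .
  . 3 2 . . .
  . 0 2 3 . .
  . 0 2 3 . .
  . . 0 . 3 .
  . . . 0 . .

Result: -1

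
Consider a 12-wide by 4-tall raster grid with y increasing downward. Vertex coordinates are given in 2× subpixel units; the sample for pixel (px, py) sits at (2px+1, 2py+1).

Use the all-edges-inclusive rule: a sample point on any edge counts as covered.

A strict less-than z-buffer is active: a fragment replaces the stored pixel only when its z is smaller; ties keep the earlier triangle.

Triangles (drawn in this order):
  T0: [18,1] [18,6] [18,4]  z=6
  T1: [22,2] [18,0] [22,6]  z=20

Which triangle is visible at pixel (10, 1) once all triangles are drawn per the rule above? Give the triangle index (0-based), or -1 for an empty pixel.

T0:
  degenerate (2·area = 0) — covers nothing
T1:
  2·area = 16  (B↔C swapped to make it positive)
  edge (22, 2)→(22, 6): d=(0,4) inclusive
  edge (22, 6)→(18, 0): d=(-4,-6) inclusive
  edge (18, 0)→(22, 2): d=(4,2) inclusive
    (9,0)@(19, 1): e=[12,2,2] → X
    (10,0)@(21, 1): e=[4,14,-2] → .
    (9,1)@(19, 3): e=[12,-6,10] → .
    (10,1)@(21, 3): e=[4,6,6] → X
    (11,1)@(23, 3): e=[-4,18,2] → .
    (10,2)@(21, 5): e=[4,-2,14] → .
  covered (2 px):
    . . . . . . . . . X . .
    . . . . . . . . . . X .
    . . . . . . . . . . . .
    . . . . . . . . . . . .

Z-buffer (winner per pixel, '.' = empty):
  . . . . . . . . . 1 . .
  . . . . . . . . . . 1 .
  . . . . . . . . . . . .
  . . . . . . . . . . . .

Result: 1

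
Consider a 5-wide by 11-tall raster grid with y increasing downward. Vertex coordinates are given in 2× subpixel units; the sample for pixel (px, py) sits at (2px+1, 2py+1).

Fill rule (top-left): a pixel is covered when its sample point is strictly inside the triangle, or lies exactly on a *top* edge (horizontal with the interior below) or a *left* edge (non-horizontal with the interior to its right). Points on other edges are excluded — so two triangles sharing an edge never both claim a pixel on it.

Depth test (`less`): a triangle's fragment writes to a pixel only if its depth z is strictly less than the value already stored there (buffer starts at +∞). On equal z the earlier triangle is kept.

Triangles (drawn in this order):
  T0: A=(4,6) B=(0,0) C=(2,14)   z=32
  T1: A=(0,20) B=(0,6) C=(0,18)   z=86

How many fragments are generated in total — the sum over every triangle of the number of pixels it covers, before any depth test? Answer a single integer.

T0:
  2·area = 44  (B↔C swapped to make it positive)
  edge (4, 6)→(2, 14): d=(-2,8) right/bottom  bias=-1
  edge (2, 14)→(0, 0): d=(-2,-14) top-left  bias=+0
  edge (0, 0)→(4, 6): d=(4,6) right/bottom  bias=-1
    (0,1)@(1, 3): e=[30,8,6] → █
    (1,1)@(3, 3): e=[14,36,-6] → ·
    (0,2)@(1, 5): e=[26,4,14] → █
    (1,2)@(3, 5): e=[10,32,2] → █
    (2,2)@(5, 5): e=[-6,60,-10] → ·
    (0,3)@(1, 7): e=[22,0,22] → █  [on edge]
    (2,3)@(5, 7): e=[-10,56,-2] → ·
    (0,4)@(1, 9): e=[18,-4,30] → ·
    (1,4)@(3, 9): e=[2,24,18] → █
    (2,4)@(5, 9): e=[-14,52,6] → ·
    (1,5)@(3, 11): e=[-2,20,26] → ·
    (1,10)@(3, 21): e=[-22,0,66] → ·  [on edge]
  covered (6 px):
    · · · · ·
    █ · · · ·
    █ █ · · ·
    █ █ · · ·
    · █ · · ·
    · · · · ·
    · · · · ·
    · · · · ·
    · · · · ·
    · · · · ·
    · · · · ·
T1:
  degenerate (2·area = 0) — covers nothing

Final: 6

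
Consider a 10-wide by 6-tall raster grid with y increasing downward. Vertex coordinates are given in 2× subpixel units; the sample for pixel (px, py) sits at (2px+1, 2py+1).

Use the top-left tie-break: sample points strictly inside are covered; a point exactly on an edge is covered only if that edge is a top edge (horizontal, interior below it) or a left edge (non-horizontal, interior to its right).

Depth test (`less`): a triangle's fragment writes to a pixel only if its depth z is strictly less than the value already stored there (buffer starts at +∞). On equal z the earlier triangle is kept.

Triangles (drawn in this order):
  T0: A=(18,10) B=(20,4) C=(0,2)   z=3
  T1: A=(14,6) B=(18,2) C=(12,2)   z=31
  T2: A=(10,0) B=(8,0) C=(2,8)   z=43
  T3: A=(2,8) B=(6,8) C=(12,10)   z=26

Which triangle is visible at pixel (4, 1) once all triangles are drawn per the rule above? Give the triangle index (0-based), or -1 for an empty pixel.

T0:
  2·area = 124  (B↔C swapped to make it positive)
  edge (18, 10)→(0, 2): d=(-18,-8) top-left  bias=+0
  edge (0, 2)→(20, 4): d=(20,2) right/bottom  bias=-1
  edge (20, 4)→(18, 10): d=(-2,6) right/bottom  bias=-1
    (1,1)@(3, 3): e=[6,14,104] → █
    (2,1)@(5, 3): e=[22,10,92] → █
    (3,1)@(7, 3): e=[38,6,80] → █
    (4,1)@(9, 3): e=[54,2,68] → █
    (5,1)@(11, 3): e=[70,-2,56] → ·
    (1,2)@(3, 5): e=[-30,54,100] → ·
    (2,2)@(5, 5): e=[-14,50,88] → ·
    (3,2)@(7, 5): e=[2,46,76] → █
    (5,2)@(11, 5): e=[34,38,52] → █
    (6,2)@(13, 5): e=[50,34,40] → █
    (7,2)@(15, 5): e=[66,30,28] → █
    (8,2)@(17, 5): e=[82,26,16] → █
    (9,3)@(19, 7): e=[62,62,0] → ·  [on edge]
  covered (15 px):
    · · · · · · · · · ·
    · █ █ █ █ · · · · ·
    · · · █ █ █ █ █ █ █
    · · · · · · █ █ █ ·
    · · · · · · · · █ ·
    · · · · · · · · · ·
T1:
  2·area = 24  (B↔C swapped to make it positive)
  edge (14, 6)→(12, 2): d=(-2,-4) top-left  bias=+0
  edge (12, 2)→(18, 2): d=(6,0) top-left  bias=+0
  edge (18, 2)→(14, 6): d=(-4,4) right/bottom  bias=-1
    (9,0)@(19, 1): e=[30,-6,0] → ·  [on edge]
    (6,1)@(13, 3): e=[2,6,16] → █
    (7,1)@(15, 3): e=[10,6,8] → █
    (8,1)@(17, 3): e=[18,6,0] → ·  [on edge]
    (6,2)@(13, 5): e=[-2,18,8] → ·
    (7,2)@(15, 5): e=[6,18,0] → ·  [on edge]
    (6,3)@(13, 7): e=[-6,30,0] → ·  [on edge]
    (5,4)@(11, 9): e=[-18,42,0] → ·  [on edge]
    (4,5)@(9, 11): e=[-30,54,0] → ·  [on edge]
  covered (2 px):
    · · · · · · · · · ·
    · · · · · · █ █ · ·
    · · · · · · · · · ·
    · · · · · · · · · ·
    · · · · · · · · · ·
    · · · · · · · · · ·
T2:
  2·area = 16  (B↔C swapped to make it positive)
  edge (10, 0)→(2, 8): d=(-8,8) right/bottom  bias=-1
  edge (2, 8)→(8, 0): d=(6,-8) top-left  bias=+0
  edge (8, 0)→(10, 0): d=(2,0) top-left  bias=+0
    (4,0)@(9, 1): e=[0,14,2] → ·  [on edge]
    (3,1)@(7, 3): e=[0,10,6] → ·  [on edge]
    (2,2)@(5, 5): e=[0,6,10] → ·  [on edge]
    (1,3)@(3, 7): e=[0,2,14] → ·  [on edge]
    (0,4)@(1, 9): e=[0,-2,18] → ·  [on edge]
  covered (0 px):
    · · · · · · · · · ·
    · · · · · · · · · ·
    · · · · · · · · · ·
    · · · · · · · · · ·
    · · · · · · · · · ·
    · · · · · · · · · ·
T3:
  2·area = 8
  edge (2, 8)→(6, 8): d=(4,0) top-left  bias=+0
  edge (6, 8)→(12, 10): d=(6,2) right/bottom  bias=-1
  edge (12, 10)→(2, 8): d=(-10,-2) top-left  bias=+0
    (1,3)@(3, 7): e=[-4,0,12] → ·  [on edge]
    (3,4)@(7, 9): e=[4,4,0] → █  [on edge]
    (4,4)@(9, 9): e=[4,0,4] → ·  [on edge]
    (3,5)@(7, 11): e=[12,16,-20] → ·
    (7,5)@(15, 11): e=[12,0,-4] → ·  [on edge]
    (8,5)@(17, 11): e=[12,-4,0] → ·  [on edge]
  covered (1 px):
    · · · · · · · · · ·
    · · · · · · · · · ·
    · · · · · · · · · ·
    · · · · · · · · · ·
    · · · █ · · · · · ·
    · · · · · · · · · ·

Z-buffer (winner per pixel, '.' = empty):
  . . . . . . . . . .
  . 0 0 0 0 . 1 1 . .
  . . . 0 0 0 0 0 0 0
  . . . . . . 0 0 0 .
  . . . 3 . . . . 0 .
  . . . . . . . . . .

Answer: 0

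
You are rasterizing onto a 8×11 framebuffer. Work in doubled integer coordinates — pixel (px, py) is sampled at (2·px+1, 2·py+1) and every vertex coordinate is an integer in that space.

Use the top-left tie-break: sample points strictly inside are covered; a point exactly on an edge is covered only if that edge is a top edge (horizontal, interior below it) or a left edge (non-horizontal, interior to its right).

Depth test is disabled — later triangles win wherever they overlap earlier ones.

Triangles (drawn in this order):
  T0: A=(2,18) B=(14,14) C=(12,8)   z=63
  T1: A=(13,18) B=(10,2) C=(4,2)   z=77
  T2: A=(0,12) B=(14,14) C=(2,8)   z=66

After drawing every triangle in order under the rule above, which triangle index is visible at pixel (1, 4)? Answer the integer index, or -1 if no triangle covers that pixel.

T0:
  2·area = 80  (B↔C swapped to make it positive)
  edge (2, 18)→(12, 8): d=(10,-10) top-left  bias=+0
  edge (12, 8)→(14, 14): d=(2,6) right/bottom  bias=-1
  edge (14, 14)→(2, 18): d=(-12,4) right/bottom  bias=-1
    (5,2)@(11, 5): e=[-40,0,120] → ·  [on edge]
    (7,2)@(15, 5): e=[0,-24,104] → ·  [on edge]
    (6,3)@(13, 7): e=[0,-8,88] → ·  [on edge]
    (5,4)@(11, 9): e=[0,8,72] → #  [on edge]
    (6,4)@(13, 9): e=[20,-4,64] → ·
    (4,5)@(9, 11): e=[0,24,56] → #  [on edge]
    (6,5)@(13, 11): e=[40,0,40] → ·  [on edge]
    (3,6)@(7, 13): e=[0,40,40] → #  [on edge]
    (6,6)@(13, 13): e=[60,4,16] → #
    (7,6)@(15, 13): e=[80,-8,8] → ·
    (2,7)@(5, 15): e=[0,56,24] → #  [on edge]
    (5,7)@(11, 15): e=[60,20,0] → ·  [on edge]
    (1,8)@(3, 17): e=[0,72,8] → #  [on edge]
    (2,8)@(5, 17): e=[20,60,0] → ·  [on edge]
    (7,8)@(15, 17): e=[120,0,-40] → ·  [on edge]
    (0,9)@(1, 19): e=[0,88,-8] → ·  [on edge]
  covered (11 px):
    · · · · · · · ·
    · · · · · · · ·
    · · · · · · · ·
    · · · · · · · ·
    · · · · · # · ·
    · · · · # # · ·
    · · · # # # # ·
    · · # # # · · ·
    · # · · · · · ·
    · · · · · · · ·
    · · · · · · · ·
T1:
  2·area = 96  (B↔C swapped to make it positive)
  edge (13, 18)→(4, 2): d=(-9,-16) top-left  bias=+0
  edge (4, 2)→(10, 2): d=(6,0) top-left  bias=+0
  edge (10, 2)→(13, 18): d=(3,16) right/bottom  bias=-1
    (2,1)@(5, 3): e=[7,6,83] → #
    (3,1)@(7, 3): e=[39,6,51] → #
    (4,1)@(9, 3): e=[71,6,19] → #
    (5,1)@(11, 3): e=[103,6,-13] → ·
    (2,2)@(5, 5): e=[-11,18,89] → ·
    (3,2)@(7, 5): e=[21,18,57] → #
    (5,2)@(11, 5): e=[85,18,-7] → ·
    (3,3)@(7, 7): e=[3,30,63] → #
    (5,3)@(11, 7): e=[67,30,-1] → ·
    (3,4)@(7, 9): e=[-15,42,69] → ·
    (4,4)@(9, 9): e=[17,42,37] → #
    (5,4)@(11, 9): e=[49,42,5] → #
  covered (11 px):
    · · · · · · · ·
    · · # # # · · ·
    · · · # # · · ·
    · · · # # · · ·
    · · · · # # · ·
    · · · · · # · ·
    · · · · · # · ·
    · · · · · · · ·
    · · · · · · · ·
    · · · · · · · ·
    · · · · · · · ·
T2:
  2·area = 60  (B↔C swapped to make it positive)
  edge (0, 12)→(2, 8): d=(2,-4) top-left  bias=+0
  edge (2, 8)→(14, 14): d=(12,6) right/bottom  bias=-1
  edge (14, 14)→(0, 12): d=(-14,-2) top-left  bias=+0
    (1,4)@(3, 9): e=[6,6,48] → #
    (2,4)@(5, 9): e=[14,-6,52] → ·
    (0,5)@(1, 11): e=[2,42,16] → #
    (2,5)@(5, 11): e=[18,18,24] → #
    (3,5)@(7, 11): e=[26,6,28] → #
    (4,5)@(9, 11): e=[34,-6,32] → ·
    (0,6)@(1, 13): e=[6,66,-12] → ·
    (1,6)@(3, 13): e=[14,54,-8] → ·
    (2,6)@(5, 13): e=[22,42,-4] → ·
    (3,6)@(7, 13): e=[30,30,0] → #  [on edge]
    (4,6)@(9, 13): e=[38,18,4] → #
    (5,6)@(11, 13): e=[46,6,8] → #
  covered (8 px):
    · · · · · · · ·
    · · · · · · · ·
    · · · · · · · ·
    · · · · · · · ·
    · # · · · · · ·
    # # # # · · · ·
    · · · # # # · ·
    · · · · · · · ·
    · · · · · · · ·
    · · · · · · · ·
    · · · · · · · ·

Z-buffer (winner per pixel, '.' = empty):
  . . . . . . . .
  . . 1 1 1 . . .
  . . . 1 1 . . .
  . . . 1 1 . . .
  . 2 . . 1 1 . .
  2 2 2 2 0 1 . .
  . . . 2 2 2 0 .
  . . 0 0 0 . . .
  . 0 . . . . . .
  . . . . . . . .
  . . . . . . . .

Answer: 2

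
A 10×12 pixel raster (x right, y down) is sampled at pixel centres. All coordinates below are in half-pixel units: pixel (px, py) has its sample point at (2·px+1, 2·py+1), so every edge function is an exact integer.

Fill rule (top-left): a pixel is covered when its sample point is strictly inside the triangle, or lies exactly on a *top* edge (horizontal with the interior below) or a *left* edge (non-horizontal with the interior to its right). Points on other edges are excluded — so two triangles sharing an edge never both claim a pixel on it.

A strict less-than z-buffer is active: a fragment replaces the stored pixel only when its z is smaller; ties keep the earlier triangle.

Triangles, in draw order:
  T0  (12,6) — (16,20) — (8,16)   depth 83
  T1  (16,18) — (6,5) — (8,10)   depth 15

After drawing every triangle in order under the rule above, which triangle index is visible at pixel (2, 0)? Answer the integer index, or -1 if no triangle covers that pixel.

T0:
  2·area = 96
  edge (12, 6)→(16, 20): d=(4,14) right/bottom  bias=-1
  edge (16, 20)→(8, 16): d=(-8,-4) top-left  bias=+0
  edge (8, 16)→(12, 6): d=(4,-10) top-left  bias=+0
    (5,4)@(11, 9): e=[26,68,2] → █
    (6,4)@(13, 9): e=[-2,76,22] → ·
    (5,5)@(11, 11): e=[34,52,10] → █
    (6,5)@(13, 11): e=[6,60,30] → █
    (7,5)@(15, 11): e=[-22,68,50] → ·
    (5,6)@(11, 13): e=[42,36,18] → █
    (7,6)@(15, 13): e=[-14,52,58] → ·
    (4,7)@(9, 15): e=[78,12,6] → █
    (7,7)@(15, 15): e=[-6,36,66] → ·
    (4,8)@(9, 17): e=[86,-4,14] → ·
    (5,8)@(11, 17): e=[58,4,34] → █
    (7,8)@(15, 17): e=[2,20,74] → █
  covered (12 px):
    · · · · · · · · · ·
    · · · · · · · · · ·
    · · · · · · · · · ·
    · · · · · · · · · ·
    · · · · · █ · · · ·
    · · · · · █ █ · · ·
    · · · · · █ █ · · ·
    · · · · █ █ █ · · ·
    · · · · · █ █ █ · ·
    · · · · · · · █ · ·
    · · · · · · · · · ·
    · · · · · · · · · ·
T1:
  2·area = 24  (B↔C swapped to make it positive)
  edge (16, 18)→(8, 10): d=(-8,-8) top-left  bias=+0
  edge (8, 10)→(6, 5): d=(-2,-5) top-left  bias=+0
  edge (6, 5)→(16, 18): d=(10,13) right/bottom  bias=-1
    (0,1)@(1, 3): e=[0,-21,45] → ·  [on edge]
    (1,2)@(3, 5): e=[0,-15,39] → ·  [on edge]
    (2,3)@(5, 7): e=[0,-9,33] → ·  [on edge]
    (3,3)@(7, 7): e=[16,1,7] → █
    (4,3)@(9, 7): e=[32,11,-19] → ·
    (3,4)@(7, 9): e=[0,-3,27] → ·  [on edge]
    (4,4)@(9, 9): e=[16,7,1] → █
    (5,4)@(11, 9): e=[32,17,-25] → ·
    (4,5)@(9, 11): e=[0,3,21] → █  [on edge]
    (5,5)@(11, 11): e=[16,13,-5] → ·
    (4,6)@(9, 13): e=[-16,-1,41] → ·
    (5,6)@(11, 13): e=[0,9,15] → █  [on edge]
    (6,7)@(13, 15): e=[0,15,9] → █  [on edge]
    (7,8)@(15, 17): e=[0,21,3] → █  [on edge]
    (8,9)@(17, 19): e=[0,27,-3] → ·  [on edge]
    (9,10)@(19, 21): e=[0,33,-9] → ·  [on edge]
  covered (6 px):
    · · · · · · · · · ·
    · · · · · · · · · ·
    · · · · · · · · · ·
    · · · █ · · · · · ·
    · · · · █ · · · · ·
    · · · · █ · · · · ·
    · · · · · █ · · · ·
    · · · · · · █ · · ·
    · · · · · · · █ · ·
    · · · · · · · · · ·
    · · · · · · · · · ·
    · · · · · · · · · ·

Z-buffer (winner per pixel, '.' = empty):
  . . . . . . . . . .
  . . . . . . . . . .
  . . . . . . . . . .
  . . . 1 . . . . . .
  . . . . 1 0 . . . .
  . . . . 1 0 0 . . .
  . . . . . 1 0 . . .
  . . . . 0 0 1 . . .
  . . . . . 0 0 1 . .
  . . . . . . . 0 . .
  . . . . . . . . . .
  . . . . . . . . . .

Result: -1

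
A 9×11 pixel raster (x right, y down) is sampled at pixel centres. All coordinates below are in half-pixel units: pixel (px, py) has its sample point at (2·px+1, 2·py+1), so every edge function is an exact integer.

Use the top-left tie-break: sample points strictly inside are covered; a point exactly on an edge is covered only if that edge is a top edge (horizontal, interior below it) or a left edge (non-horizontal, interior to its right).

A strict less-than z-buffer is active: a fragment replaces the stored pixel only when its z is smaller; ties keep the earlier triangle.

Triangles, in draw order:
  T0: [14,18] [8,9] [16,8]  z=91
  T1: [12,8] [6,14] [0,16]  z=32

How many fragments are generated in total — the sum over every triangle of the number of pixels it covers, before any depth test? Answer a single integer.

T0:
  2·area = 78
  edge (14, 18)→(8, 9): d=(-6,-9) top-left  bias=+0
  edge (8, 9)→(16, 8): d=(8,-1) top-left  bias=+0
  edge (16, 8)→(14, 18): d=(-2,10) right/bottom  bias=-1
    (8,1)@(17, 3): e=[117,-39,0] → ·  [on edge]
    (4,4)@(9, 9): e=[9,1,68] → █
    (5,4)@(11, 9): e=[27,3,48] → █
    (6,4)@(13, 9): e=[45,5,28] → █
    (7,4)@(15, 9): e=[63,7,8] → █
    (8,4)@(17, 9): e=[81,9,-12] → ·
    (4,5)@(9, 11): e=[-3,17,64] → ·
    (5,5)@(11, 11): e=[15,19,44] → █
    (8,5)@(17, 11): e=[69,25,-16] → ·
    (5,6)@(11, 13): e=[3,35,40] → █
    (7,6)@(15, 13): e=[39,39,0] → ·  [on edge]
    (5,7)@(11, 15): e=[-9,51,36] → ·
  covered (10 px):
    · · · · · · · · ·
    · · · · · · · · ·
    · · · · · · · · ·
    · · · · · · · · ·
    · · · · █ █ █ █ ·
    · · · · · █ █ █ ·
    · · · · · █ █ · ·
    · · · · · · █ · ·
    · · · · · · · · ·
    · · · · · · · · ·
    · · · · · · · · ·
T1:
  2·area = 24
  edge (12, 8)→(6, 14): d=(-6,6) right/bottom  bias=-1
  edge (6, 14)→(0, 16): d=(-6,2) right/bottom  bias=-1
  edge (0, 16)→(12, 8): d=(12,-8) top-left  bias=+0
    (8,1)@(17, 3): e=[0,44,-20] → ·  [on edge]
    (7,2)@(15, 5): e=[0,36,-12] → ·  [on edge]
    (6,3)@(13, 7): e=[0,28,-4] → ·  [on edge]
    (5,4)@(11, 9): e=[0,20,4] → ·  [on edge]
    (4,5)@(9, 11): e=[0,12,12] → ·  [on edge]
    (7,5)@(15, 11): e=[-36,0,60] → ·  [on edge]
    (2,6)@(5, 13): e=[12,8,4] → █
    (3,6)@(7, 13): e=[0,4,20] → ·  [on edge]
    (4,6)@(9, 13): e=[-12,0,36] → ·  [on edge]
    (1,7)@(3, 15): e=[12,0,12] → ·  [on edge]
    (2,7)@(5, 15): e=[0,-4,28] → ·  [on edge]
    (1,8)@(3, 17): e=[0,-12,36] → ·  [on edge]
    (0,9)@(1, 19): e=[0,-20,44] → ·  [on edge]
  covered (1 px):
    · · · · · · · · ·
    · · · · · · · · ·
    · · · · · · · · ·
    · · · · · · · · ·
    · · · · · · · · ·
    · · · · · · · · ·
    · · █ · · · · · ·
    · · · · · · · · ·
    · · · · · · · · ·
    · · · · · · · · ·
    · · · · · · · · ·

Final: 11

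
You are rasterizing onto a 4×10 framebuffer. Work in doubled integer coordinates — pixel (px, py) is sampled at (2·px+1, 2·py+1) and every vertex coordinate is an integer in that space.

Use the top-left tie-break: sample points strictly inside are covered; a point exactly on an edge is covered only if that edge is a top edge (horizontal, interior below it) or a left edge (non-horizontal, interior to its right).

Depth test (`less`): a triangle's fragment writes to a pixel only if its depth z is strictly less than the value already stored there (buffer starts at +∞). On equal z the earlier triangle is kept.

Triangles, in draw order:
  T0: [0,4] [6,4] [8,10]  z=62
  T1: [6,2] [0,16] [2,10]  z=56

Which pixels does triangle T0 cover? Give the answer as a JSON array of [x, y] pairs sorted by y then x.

T0:
  2·area = 36
  edge (0, 4)→(6, 4): d=(6,0) top-left  bias=+0
  edge (6, 4)→(8, 10): d=(2,6) right/bottom  bias=-1
  edge (8, 10)→(0, 4): d=(-8,-6) top-left  bias=+0
    (2,0)@(5, 1): e=[-18,0,54] → ·  [on edge]
    (1,2)@(3, 5): e=[6,20,10] → #
    (2,2)@(5, 5): e=[6,8,22] → #
    (3,2)@(7, 5): e=[6,-4,34] → ·
    (1,3)@(3, 7): e=[18,24,-6] → ·
    (2,3)@(5, 7): e=[18,12,6] → #
    (3,3)@(7, 7): e=[18,0,18] → ·  [on edge]
    (2,4)@(5, 9): e=[30,16,-10] → ·
    (3,4)@(7, 9): e=[30,4,2] → #
    (3,5)@(7, 11): e=[42,8,-14] → ·
  covered (4 px):
    · · · ·
    · · · ·
    · # # ·
    · · # ·
    · · · #
    · · · ·
    · · · ·
    · · · ·
    · · · ·
    · · · ·
T1:
  2·area = 8
  edge (6, 2)→(0, 16): d=(-6,14) right/bottom  bias=-1
  edge (0, 16)→(2, 10): d=(2,-6) top-left  bias=+0
  edge (2, 10)→(6, 2): d=(4,-8) top-left  bias=+0
    (2,0)@(5, 1): e=[20,0,-12] → ·  [on edge]
    (1,3)@(3, 7): e=[12,0,-4] → ·  [on edge]
    (1,4)@(3, 9): e=[0,4,4] → ·  [on edge]
    (0,6)@(1, 13): e=[4,0,4] → #  [on edge]
    (1,6)@(3, 13): e=[-24,12,20] → ·
    (0,7)@(1, 15): e=[-8,4,12] → ·
  covered (1 px):
    · · · ·
    · · · ·
    · · · ·
    · · · ·
    · · · ·
    · · · ·
    # · · ·
    · · · ·
    · · · ·
    · · · ·

Result: [[1,2],[2,2],[2,3],[3,4]]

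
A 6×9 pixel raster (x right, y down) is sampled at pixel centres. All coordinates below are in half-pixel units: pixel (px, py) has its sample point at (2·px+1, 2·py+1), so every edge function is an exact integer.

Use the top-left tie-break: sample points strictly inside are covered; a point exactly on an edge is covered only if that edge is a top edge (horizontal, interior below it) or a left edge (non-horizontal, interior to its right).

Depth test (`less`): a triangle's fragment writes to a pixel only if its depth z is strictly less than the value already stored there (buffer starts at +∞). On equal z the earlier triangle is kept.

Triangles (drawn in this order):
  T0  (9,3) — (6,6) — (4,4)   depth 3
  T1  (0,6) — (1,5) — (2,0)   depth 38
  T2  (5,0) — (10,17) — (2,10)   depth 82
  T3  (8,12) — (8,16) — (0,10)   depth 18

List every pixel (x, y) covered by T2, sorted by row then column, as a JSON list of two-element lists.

T0:
  2·area = 12
  edge (9, 3)→(6, 6): d=(-3,3) right/bottom  bias=-1
  edge (6, 6)→(4, 4): d=(-2,-2) top-left  bias=+0
  edge (4, 4)→(9, 3): d=(5,-1) top-left  bias=+0
    (0,0)@(1, 1): e=[30,0,-18] → .  [on edge]
    (5,0)@(11, 1): e=[0,20,-8] → .  [on edge]
    (1,1)@(3, 3): e=[18,0,-6] → .  [on edge]
    (4,1)@(9, 3): e=[0,12,0] → .  [on edge]
    (2,2)@(5, 5): e=[6,0,6] → X  [on edge]
    (3,2)@(7, 5): e=[0,4,8] → .  [on edge]
    (2,3)@(5, 7): e=[0,-4,16] → .  [on edge]
    (3,3)@(7, 7): e=[-6,0,18] → .  [on edge]
    (1,4)@(3, 9): e=[0,-12,24] → .  [on edge]
    (4,4)@(9, 9): e=[-18,0,30] → .  [on edge]
    (0,5)@(1, 11): e=[0,-20,32] → .  [on edge]
    (5,5)@(11, 11): e=[-30,0,42] → .  [on edge]
  covered (1 px):
    . . . . . .
    . . . . . .
    . . X . . .
    . . . . . .
    . . . . . .
    . . . . . .
    . . . . . .
    . . . . . .
    . . . . . .
T1:
  2·area = 4  (B↔C swapped to make it positive)
  edge (0, 6)→(2, 0): d=(2,-6) top-left  bias=+0
  edge (2, 0)→(1, 5): d=(-1,5) right/bottom  bias=-1
  edge (1, 5)→(0, 6): d=(-1,1) right/bottom  bias=-1
    (2,0)@(5, 1): e=[20,-16,0] → .  [on edge]
    (0,1)@(1, 3): e=[0,2,2] → X  [on edge]
    (1,1)@(3, 3): e=[12,-8,0] → .  [on edge]
    (0,2)@(1, 5): e=[4,0,0] → .  [on edge]
  covered (1 px):
    . . . . . .
    X . . . . .
    . . . . . .
    . . . . . .
    . . . . . .
    . . . . . .
    . . . . . .
    . . . . . .
    . . . . . .
T2:
  2·area = 101
  edge (5, 0)→(10, 17): d=(5,17) right/bottom  bias=-1
  edge (10, 17)→(2, 10): d=(-8,-7) top-left  bias=+0
  edge (2, 10)→(5, 0): d=(3,-10) top-left  bias=+0
    (2,0)@(5, 1): e=[5,93,3] → X
    (3,0)@(7, 1): e=[-29,107,23] → .
    (2,1)@(5, 3): e=[15,77,9] → X
    (3,1)@(7, 3): e=[-19,91,29] → .
    (2,2)@(5, 5): e=[25,61,15] → X
    (3,2)@(7, 5): e=[-9,75,35] → .
    (1,3)@(3, 7): e=[69,31,1] → X
    (3,3)@(7, 7): e=[1,59,41] → X
    (4,3)@(9, 7): e=[-33,73,61] → .
    (1,4)@(3, 9): e=[79,15,7] → X
    (4,4)@(9, 9): e=[-23,57,67] → .
    (1,5)@(3, 11): e=[89,-1,13] → .
  covered (13 px):
    . . X . . .
    . . X . . .
    . . X . . .
    . X X X . .
    . X X X . .
    . . X X . .
    . . . X . .
    . . . . X .
    . . . . . .
T3:
  2·area = 32
  edge (8, 12)→(8, 16): d=(0,4) right/bottom  bias=-1
  edge (8, 16)→(0, 10): d=(-8,-6) top-left  bias=+0
  edge (0, 10)→(8, 12): d=(8,2) right/bottom  bias=-1
    (1,5)@(3, 11): e=[20,10,2] → X
    (2,5)@(5, 11): e=[12,22,-2] → .
    (1,6)@(3, 13): e=[20,-6,18] → .
    (2,6)@(5, 13): e=[12,6,14] → X
    (3,6)@(7, 13): e=[4,18,10] → X
    (4,6)@(9, 13): e=[-4,30,6] → .
    (2,7)@(5, 15): e=[12,-10,30] → .
    (3,7)@(7, 15): e=[4,2,26] → X
    (4,7)@(9, 15): e=[-4,14,22] → .
    (3,8)@(7, 17): e=[4,-14,42] → .
  covered (4 px):
    . . . . . .
    . . . . . .
    . . . . . .
    . . . . . .
    . . . . . .
    . X . . . .
    . . X X . .
    . . . X . .
    . . . . . .

Result: [[2,0],[2,1],[2,2],[1,3],[2,3],[3,3],[1,4],[2,4],[3,4],[2,5],[3,5],[3,6],[4,7]]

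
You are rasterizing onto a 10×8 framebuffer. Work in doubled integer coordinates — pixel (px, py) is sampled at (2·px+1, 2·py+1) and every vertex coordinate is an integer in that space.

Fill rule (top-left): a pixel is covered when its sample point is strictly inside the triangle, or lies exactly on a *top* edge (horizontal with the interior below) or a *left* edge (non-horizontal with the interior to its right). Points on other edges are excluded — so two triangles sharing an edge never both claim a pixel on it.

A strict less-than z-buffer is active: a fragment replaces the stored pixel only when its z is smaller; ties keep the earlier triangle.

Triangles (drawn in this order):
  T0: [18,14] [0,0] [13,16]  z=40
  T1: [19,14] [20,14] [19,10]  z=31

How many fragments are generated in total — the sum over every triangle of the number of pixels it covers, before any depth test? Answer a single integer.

T0:
  2·area = 106  (B↔C swapped to make it positive)
  edge (18, 14)→(13, 16): d=(-5,2) right/bottom  bias=-1
  edge (13, 16)→(0, 0): d=(-13,-16) top-left  bias=+0
  edge (0, 0)→(18, 14): d=(18,14) right/bottom  bias=-1
    (0,0)@(1, 1): e=[99,3,4] → X
    (1,0)@(3, 1): e=[95,35,-24] → .
    (0,1)@(1, 3): e=[89,-23,40] → .
    (1,1)@(3, 3): e=[85,9,12] → X
    (2,1)@(5, 3): e=[81,41,-16] → .
    (1,2)@(3, 5): e=[75,-17,48] → .
    (2,2)@(5, 5): e=[71,15,20] → X
    (3,2)@(7, 5): e=[67,47,-8] → .
    (2,3)@(5, 7): e=[61,-11,56] → .
    (3,3)@(7, 7): e=[57,21,28] → X
    (4,3)@(9, 7): e=[53,53,0] → .  [on edge]
    (3,4)@(7, 9): e=[47,-5,64] → .
  covered (14 px):
    X . . . . . . . . .
    . X . . . . . . . .
    . . X . . . . . . .
    . . . X . . . . . .
    . . . . X X . . . .
    . . . . X X X . . .
    . . . . . X X X . .
    . . . . . . X X . .
T1:
  2·area = 4  (B↔C swapped to make it positive)
  edge (19, 14)→(19, 10): d=(0,-4) top-left  bias=+0
  edge (19, 10)→(20, 14): d=(1,4) right/bottom  bias=-1
  edge (20, 14)→(19, 14): d=(-1,0) right/bottom  bias=-1
    (9,0)@(19, 1): e=[0,-9,13] → .  [on edge]
    (9,1)@(19, 3): e=[0,-7,11] → .  [on edge]
    (9,2)@(19, 5): e=[0,-5,9] → .  [on edge]
    (9,3)@(19, 7): e=[0,-3,7] → .  [on edge]
    (9,4)@(19, 9): e=[0,-1,5] → .  [on edge]
    (9,5)@(19, 11): e=[0,1,3] → X  [on edge]
    (9,6)@(19, 13): e=[0,3,1] → X  [on edge]
    (9,7)@(19, 15): e=[0,5,-1] → .  [on edge]
  covered (2 px):
    . . . . . . . . . .
    . . . . . . . . . .
    . . . . . . . . . .
    . . . . . . . . . .
    . . . . . . . . . .
    . . . . . . . . . X
    . . . . . . . . . X
    . . . . . . . . . .

Final: 16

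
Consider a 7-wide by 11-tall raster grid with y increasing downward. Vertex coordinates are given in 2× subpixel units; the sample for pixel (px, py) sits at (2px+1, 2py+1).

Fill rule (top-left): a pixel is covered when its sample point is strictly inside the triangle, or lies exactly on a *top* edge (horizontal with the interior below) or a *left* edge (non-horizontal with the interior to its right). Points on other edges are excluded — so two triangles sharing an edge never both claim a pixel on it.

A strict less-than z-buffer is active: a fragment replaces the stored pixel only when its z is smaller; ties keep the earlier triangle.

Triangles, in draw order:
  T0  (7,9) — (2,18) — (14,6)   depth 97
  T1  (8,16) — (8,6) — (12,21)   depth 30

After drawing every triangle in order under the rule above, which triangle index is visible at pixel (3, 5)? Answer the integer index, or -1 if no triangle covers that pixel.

T0:
  2·area = 48  (B↔C swapped to make it positive)
  edge (7, 9)→(14, 6): d=(7,-3) top-left  bias=+0
  edge (14, 6)→(2, 18): d=(-12,12) right/bottom  bias=-1
  edge (2, 18)→(7, 9): d=(5,-9) top-left  bias=+0
    (6,3)@(13, 7): e=[4,0,44] → ·  [on edge]
    (3,4)@(7, 9): e=[0,48,0] → #  [on edge]
    (4,4)@(9, 9): e=[6,24,18] → #
    (5,4)@(11, 9): e=[12,0,36] → ·  [on edge]
    (3,5)@(7, 11): e=[14,24,10] → #
    (4,5)@(9, 11): e=[20,0,28] → ·  [on edge]
    (2,6)@(5, 13): e=[22,24,2] → #
    (3,6)@(7, 13): e=[28,0,20] → ·  [on edge]
    (2,7)@(5, 15): e=[36,0,12] → ·  [on edge]
    (1,8)@(3, 17): e=[44,0,4] → ·  [on edge]
    (0,9)@(1, 19): e=[52,0,-4] → ·  [on edge]
  covered (4 px):
    · · · · · · ·
    · · · · · · ·
    · · · · · · ·
    · · · · · · ·
    · · · # # · ·
    · · · # · · ·
    · · # · · · ·
    · · · · · · ·
    · · · · · · ·
    · · · · · · ·
    · · · · · · ·
T1:
  2·area = 40
  edge (8, 16)→(8, 6): d=(0,-10) top-left  bias=+0
  edge (8, 6)→(12, 21): d=(4,15) right/bottom  bias=-1
  edge (12, 21)→(8, 16): d=(-4,-5) top-left  bias=+0
    (4,5)@(9, 11): e=[10,5,25] → #
    (5,5)@(11, 11): e=[30,-25,35] → ·
    (4,6)@(9, 13): e=[10,13,17] → #
    (5,6)@(11, 13): e=[30,-17,27] → ·
    (4,7)@(9, 15): e=[10,21,9] → #
    (5,7)@(11, 15): e=[30,-9,19] → ·
    (4,8)@(9, 17): e=[10,29,1] → #
    (5,8)@(11, 17): e=[30,-1,11] → ·
    (4,9)@(9, 19): e=[10,37,-7] → ·
    (5,9)@(11, 19): e=[30,7,3] → #
    (6,9)@(13, 19): e=[50,-23,13] → ·
    (5,10)@(11, 21): e=[30,15,-5] → ·
  covered (5 px):
    · · · · · · ·
    · · · · · · ·
    · · · · · · ·
    · · · · · · ·
    · · · · · · ·
    · · · · # · ·
    · · · · # · ·
    · · · · # · ·
    · · · · # · ·
    · · · · · # ·
    · · · · · · ·

Z-buffer (winner per pixel, '.' = empty):
  . . . . . . .
  . . . . . . .
  . . . . . . .
  . . . . . . .
  . . . 0 0 . .
  . . . 0 1 . .
  . . 0 . 1 . .
  . . . . 1 . .
  . . . . 1 . .
  . . . . . 1 .
  . . . . . . .

Answer: 0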